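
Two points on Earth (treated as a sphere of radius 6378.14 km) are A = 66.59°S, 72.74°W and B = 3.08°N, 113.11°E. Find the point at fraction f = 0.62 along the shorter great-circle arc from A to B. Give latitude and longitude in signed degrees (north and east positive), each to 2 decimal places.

-41.08°, 115.51°

Central angle δ = 2.0308 rad. Interpolating on the sphere with fraction f = 0.62:
P = [sin((1−f)δ)·A + sin(fδ)·B] / sin δ = 0.7783·A + 1.0623·B in Cartesian coordinates,
giving P = (-0.3246, 0.6803, -0.6571), i.e. latitude -41.08°, longitude 115.51°.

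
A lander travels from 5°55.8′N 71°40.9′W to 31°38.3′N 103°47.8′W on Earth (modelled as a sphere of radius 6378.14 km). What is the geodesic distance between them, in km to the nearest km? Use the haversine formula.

In radians: φ₁ = 0.1035, φ₂ = 0.5522, Δλ = -32.115° = -0.5605 rad.
Haversine: a = sin²(Δφ/2) + cos φ₁ cos φ₂ sin²(Δλ/2) = 0.0495 + (0.9946)(0.8514)(0.0765) = 0.11428.
Central angle c = 2·arcsin(√a) = 0.68970 rad.
Distance = R·c = 6378.14 × 0.6897 ≈ 4399 km.

4399 km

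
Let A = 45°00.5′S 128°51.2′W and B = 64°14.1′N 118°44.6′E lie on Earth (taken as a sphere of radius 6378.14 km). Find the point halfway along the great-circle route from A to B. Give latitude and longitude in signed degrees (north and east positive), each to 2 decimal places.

16.00°, -165.44°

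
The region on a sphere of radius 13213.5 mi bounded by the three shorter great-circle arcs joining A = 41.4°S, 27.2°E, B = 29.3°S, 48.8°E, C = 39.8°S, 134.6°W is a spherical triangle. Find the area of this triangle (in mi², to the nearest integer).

63846944 mi²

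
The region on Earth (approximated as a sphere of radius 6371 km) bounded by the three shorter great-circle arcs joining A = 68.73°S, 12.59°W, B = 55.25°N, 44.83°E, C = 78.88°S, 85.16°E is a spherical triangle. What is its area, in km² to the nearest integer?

41257626 km²

Side lengths (central angles): a = 2.3781, b = 0.4395, c = 2.2841 rad; semiperimeter s = 2.5509.
By l'Huilier's theorem, tan(E/4) = √[tan(s/2) tan((s−a)/2) tan((s−b)/2) tan((s−c)/2)], giving spherical excess E = 1.0165 rad.
Area = E·R² = 1.0165 × (6371)² ≈ 41257626 km².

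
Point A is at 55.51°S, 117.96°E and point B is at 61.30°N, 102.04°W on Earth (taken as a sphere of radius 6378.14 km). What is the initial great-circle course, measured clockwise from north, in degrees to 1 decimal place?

Δλ = 140.000° = 2.4435 rad.
y = sin Δλ · cos φ₂ = (0.6428)(0.4802) = 0.3087
x = cos φ₁ sin φ₂ − sin φ₁ cos φ₂ cos Δλ = (0.5663)(0.8771) − (-0.8242)(0.4802)(-0.7660) = 0.1935
θ = atan2(y, x) = 57.92°, so the bearing is 57.9°.

57.9°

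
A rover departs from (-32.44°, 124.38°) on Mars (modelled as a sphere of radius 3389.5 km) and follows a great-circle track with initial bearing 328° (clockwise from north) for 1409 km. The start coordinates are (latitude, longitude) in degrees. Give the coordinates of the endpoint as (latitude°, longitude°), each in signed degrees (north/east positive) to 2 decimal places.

-11.64°, 111.76°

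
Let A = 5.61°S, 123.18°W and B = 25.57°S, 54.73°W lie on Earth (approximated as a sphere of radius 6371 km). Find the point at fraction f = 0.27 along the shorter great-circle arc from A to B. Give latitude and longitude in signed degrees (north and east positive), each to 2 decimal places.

-13.13°, -106.14°

Central angle δ = 1.1897 rad. Interpolating on the sphere with fraction f = 0.27:
P = [sin((1−f)δ)·A + sin(fδ)·B] / sin δ = 0.8223·A + 0.3401·B in Cartesian coordinates,
giving P = (-0.2707, -0.9355, -0.2272), i.e. latitude -13.13°, longitude -106.14°.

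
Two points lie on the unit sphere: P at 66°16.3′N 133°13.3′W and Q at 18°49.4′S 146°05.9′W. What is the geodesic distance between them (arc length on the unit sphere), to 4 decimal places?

In radians: φ₁ = 1.1567, φ₂ = -0.3285, Δλ = -12.877° = -0.2247 rad.
cos c = sin φ₁ sin φ₂ + cos φ₁ cos φ₂ cos Δλ = (0.9155)(-0.3227) + (0.4024)(0.9465)(0.9749) = 0.07593,
so c = arccos(0.07593) = 1.49480 rad.
On the unit sphere the arc length equals the central angle: 1.4948.

1.4948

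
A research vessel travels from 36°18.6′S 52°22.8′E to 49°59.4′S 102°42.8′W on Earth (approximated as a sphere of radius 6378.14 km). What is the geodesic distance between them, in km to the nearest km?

10123 km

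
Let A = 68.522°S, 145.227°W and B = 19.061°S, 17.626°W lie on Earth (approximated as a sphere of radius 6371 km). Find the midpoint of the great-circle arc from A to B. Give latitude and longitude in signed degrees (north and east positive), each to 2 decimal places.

The central angle between A and B is δ = 1.4779 rad.
With f = 0.5, the slerp weights are sin((1−f)δ)/sin δ = 0.6764 and sin(fδ)/sin δ = 0.6764.
Weighted sum of the unit vectors: (0.6764)·(-0.3008,-0.2088,-0.9306) + (0.6764)·(0.9008,-0.2862,-0.3266) = (0.4059, -0.3349, -0.8504).
Converting back: φ = atan2(z, √(x²+y²)) = -58.25°, λ = atan2(y, x) = -39.52°.

-58.25°, -39.52°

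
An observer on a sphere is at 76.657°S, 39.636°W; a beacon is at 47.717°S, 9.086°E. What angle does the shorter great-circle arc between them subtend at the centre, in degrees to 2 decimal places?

34.69°

With latitudes φ₁ = -76.657°, φ₂ = -47.717° and longitude difference Δλ = 48.722°:
cos c = sin φ₁ sin φ₂ + cos φ₁ cos φ₂ cos Δλ = (-0.9730)(-0.7398) + (0.2308)(0.6728)(0.6597) = 0.82229,
so c = arccos(0.82229) = 0.60537 rad.
So the angular separation is 34.69°.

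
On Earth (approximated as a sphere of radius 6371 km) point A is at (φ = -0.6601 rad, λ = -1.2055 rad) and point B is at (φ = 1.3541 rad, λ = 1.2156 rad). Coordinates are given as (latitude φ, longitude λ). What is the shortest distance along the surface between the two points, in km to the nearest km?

15188 km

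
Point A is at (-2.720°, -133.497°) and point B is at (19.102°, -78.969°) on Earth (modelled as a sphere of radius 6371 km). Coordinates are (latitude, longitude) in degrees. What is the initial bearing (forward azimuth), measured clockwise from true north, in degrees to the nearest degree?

Δλ = 54.528° = 0.9517 rad.
y = sin Δλ · cos φ₂ = (0.8144)(0.9449) = 0.7696
x = cos φ₁ sin φ₂ − sin φ₁ cos φ₂ cos Δλ = (0.9989)(0.3273) − (-0.0475)(0.9449)(0.5803) = 0.3529
θ = atan2(y, x) = 65.36°, so the bearing is 65°.

65°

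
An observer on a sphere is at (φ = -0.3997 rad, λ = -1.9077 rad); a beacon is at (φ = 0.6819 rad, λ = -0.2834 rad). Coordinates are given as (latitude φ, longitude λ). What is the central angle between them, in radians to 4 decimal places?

1.8582 rad

Let φ₁ = -0.3997 rad, φ₂ = 0.6819 rad, and Δλ = 1.6243 rad.
Haversine: a = sin²(Δφ/2) + cos φ₁ cos φ₂ sin²(Δλ/2) = 0.2650 + (0.9212)(0.7764)(0.5267) = 0.64176.
Central angle c = 2·arcsin(√a) = 1.85825 rad.
So the angular separation is 1.8582 rad.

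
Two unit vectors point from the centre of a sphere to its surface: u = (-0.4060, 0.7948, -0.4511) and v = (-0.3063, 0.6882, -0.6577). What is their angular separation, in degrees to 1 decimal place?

14.5°

u·v = 0.9680; |u| = 1.0000, |v| = 1.0000.
cos θ = (u·v)/(|u||v|) = 0.9680, so θ = 14.5°.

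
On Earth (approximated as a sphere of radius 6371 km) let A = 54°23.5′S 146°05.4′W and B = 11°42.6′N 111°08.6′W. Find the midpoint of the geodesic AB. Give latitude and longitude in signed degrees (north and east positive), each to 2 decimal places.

-22.21°, -124.04°

Central angle δ = 1.2637 rad. Interpolating on the sphere with fraction f = 0.5:
P = [sin((1−f)δ)·A + sin(fδ)·B] / sin δ = 0.6196·A + 0.6196·B in Cartesian coordinates,
giving P = (-0.5183, -0.7672, -0.3780), i.e. latitude -22.21°, longitude -124.04°.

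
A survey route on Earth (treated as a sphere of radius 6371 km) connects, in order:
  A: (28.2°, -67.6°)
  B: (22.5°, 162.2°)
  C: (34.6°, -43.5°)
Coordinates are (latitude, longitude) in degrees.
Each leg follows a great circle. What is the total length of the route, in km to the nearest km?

25360 km

Leg A→B: central angle 1.9227 rad, distance 12249.7 km.
Leg B→C: central angle 2.0578 rad, distance 13110.0 km.
Total: 12249.7 + 13110.0 ≈ 25360 km.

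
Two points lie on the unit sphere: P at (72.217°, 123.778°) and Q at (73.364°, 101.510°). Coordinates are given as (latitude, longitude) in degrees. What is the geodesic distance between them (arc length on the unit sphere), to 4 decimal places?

Let φ₁ = 1.2604 rad, φ₂ = 1.2804 rad, and Δλ = -0.3886 rad.
cos c = sin φ₁ sin φ₂ + cos φ₁ cos φ₂ cos Δλ = (0.9522)(0.9581) + (0.3054)(0.2863)(0.9254) = 0.99328,
so c = arccos(0.99328) = 0.11601 rad.
On the unit sphere the arc length equals the central angle: 0.1160.

0.1160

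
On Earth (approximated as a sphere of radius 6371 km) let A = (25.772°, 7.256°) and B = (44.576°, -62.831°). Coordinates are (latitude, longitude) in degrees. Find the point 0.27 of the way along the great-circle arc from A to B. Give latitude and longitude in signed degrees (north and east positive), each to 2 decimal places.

34.73°, -7.82°

Central angle δ = 1.0197 rad. Interpolating on the sphere with fraction f = 0.27:
P = [sin((1−f)δ)·A + sin(fδ)·B] / sin δ = 0.7953·A + 0.3191·B in Cartesian coordinates,
giving P = (0.8142, -0.1118, 0.5697), i.e. latitude 34.73°, longitude -7.82°.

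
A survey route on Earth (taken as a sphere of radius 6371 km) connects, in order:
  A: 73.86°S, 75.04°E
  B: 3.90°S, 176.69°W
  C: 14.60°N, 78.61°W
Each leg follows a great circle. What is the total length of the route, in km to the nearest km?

21130 km

Leg A→B: central angle 1.5924 rad, distance 10145.2 km.
Leg B→C: central angle 1.7242 rad, distance 10985.2 km.
Total: 10145.2 + 10985.2 ≈ 21130 km.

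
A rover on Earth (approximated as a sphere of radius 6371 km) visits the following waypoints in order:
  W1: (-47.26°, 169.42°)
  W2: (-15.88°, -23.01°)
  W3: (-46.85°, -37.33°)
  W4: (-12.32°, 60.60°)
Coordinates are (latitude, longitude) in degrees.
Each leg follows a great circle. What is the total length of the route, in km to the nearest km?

26177 km

Leg W1→W2: central angle 2.0225 rad, distance 12885.4 km.
Leg W2→W3: central angle 0.5790 rad, distance 3688.9 km.
Leg W3→W4: central angle 1.5073 rad, distance 9602.8 km.
Total: 12885.4 + 3688.9 + 9602.8 ≈ 26177 km.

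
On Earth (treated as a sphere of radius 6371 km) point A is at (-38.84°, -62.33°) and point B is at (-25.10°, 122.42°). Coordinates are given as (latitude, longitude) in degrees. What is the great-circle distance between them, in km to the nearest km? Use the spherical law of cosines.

Let φ₁ = -0.6779 rad, φ₂ = -0.4381 rad, and Δλ = -3.0587 rad.
cos c = sin φ₁ sin φ₂ + cos φ₁ cos φ₂ cos Δλ = (-0.6271)(-0.4242) + (0.7789)(0.9056)(-0.9966) = -0.43689,
so c = arccos(-0.43689) = 2.02293 rad.
Distance = R·c = 6371 × 2.0229 ≈ 12888 km.

12888 km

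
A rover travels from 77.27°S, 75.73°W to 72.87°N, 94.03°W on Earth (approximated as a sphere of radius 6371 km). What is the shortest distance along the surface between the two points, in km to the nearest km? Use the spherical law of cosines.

16737 km

With latitudes φ₁ = -77.270°, φ₂ = 72.870° and longitude difference Δλ = -18.300°:
cos c = sin φ₁ sin φ₂ + cos φ₁ cos φ₂ cos Δλ = (-0.9754)(0.9556) + (0.2204)(0.2945)(0.9494) = -0.87053,
so c = arccos(-0.87053) = 2.62707 rad.
Distance = R·c = 6371 × 2.6271 ≈ 16737 km.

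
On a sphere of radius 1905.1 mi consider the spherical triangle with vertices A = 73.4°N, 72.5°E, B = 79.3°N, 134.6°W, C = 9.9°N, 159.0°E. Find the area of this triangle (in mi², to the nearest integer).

1338636 mi²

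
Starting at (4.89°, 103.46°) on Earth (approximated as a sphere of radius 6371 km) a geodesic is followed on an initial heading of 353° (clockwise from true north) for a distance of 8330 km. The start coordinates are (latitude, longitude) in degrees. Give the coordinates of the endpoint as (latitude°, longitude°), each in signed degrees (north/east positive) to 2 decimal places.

Angular distance δ = d/R = 8330/6371 = 1.30749 rad; initial bearing θ = 6.1610 rad.
sin φ₂ = sin φ₁ cos δ + cos φ₁ sin δ cos θ = (0.0852)(0.2603) + (0.9964)(0.9655)(0.9925) = 0.9770, so φ₂ = 77.70°.
Δλ = atan2(sin θ sin δ cos φ₁, cos δ − sin φ₁ sin φ₂) = atan2(-0.1172, 0.1770) = -33.521°.
λ₂ = 103.460° − 33.521° = 69.94°.

77.70°, 69.94°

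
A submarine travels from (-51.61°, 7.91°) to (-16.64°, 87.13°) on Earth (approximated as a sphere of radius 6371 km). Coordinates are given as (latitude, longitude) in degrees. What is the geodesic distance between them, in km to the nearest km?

With latitudes φ₁ = -51.610°, φ₂ = -16.640° and longitude difference Δλ = 79.220°:
cos c = sin φ₁ sin φ₂ + cos φ₁ cos φ₂ cos Δλ = (-0.7838)(-0.2864) + (0.6210)(0.9581)(0.1870) = 0.33574,
so c = arccos(0.33574) = 1.22841 rad.
Distance = R·c = 6371 × 1.2284 ≈ 7826 km.

7826 km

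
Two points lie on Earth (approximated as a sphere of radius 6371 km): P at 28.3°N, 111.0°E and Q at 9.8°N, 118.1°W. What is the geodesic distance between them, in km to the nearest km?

In radians: φ₁ = 0.4939, φ₂ = 0.1710, Δλ = 130.900° = 2.2846 rad.
cos c = sin φ₁ sin φ₂ + cos φ₁ cos φ₂ cos Δλ = (0.4741)(0.1702) + (0.8805)(0.9854)(-0.6547) = -0.48738,
so c = arccos(-0.48738) = 2.07988 rad.
Distance = R·c = 6371 × 2.0799 ≈ 13251 km.

13251 km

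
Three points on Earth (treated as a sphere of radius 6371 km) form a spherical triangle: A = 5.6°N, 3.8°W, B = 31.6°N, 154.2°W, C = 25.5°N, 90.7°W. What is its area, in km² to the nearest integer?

28530671 km²

Side lengths (central angles): a = 0.9660, b = 1.4801, c = 2.3266 rad; semiperimeter s = 2.3864.
By l'Huilier's theorem, tan(E/4) = √[tan(s/2) tan((s−a)/2) tan((s−b)/2) tan((s−c)/2)], giving spherical excess E = 0.7029 rad.
Area = E·R² = 0.7029 × (6371)² ≈ 28530671 km².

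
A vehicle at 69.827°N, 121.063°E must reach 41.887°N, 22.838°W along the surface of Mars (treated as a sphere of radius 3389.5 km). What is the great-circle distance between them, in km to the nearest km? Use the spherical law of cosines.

3858 km

Let φ₁ = 1.2187 rad, φ₂ = 0.7311 rad, and Δλ = -2.5115 rad.
cos c = sin φ₁ sin φ₂ + cos φ₁ cos φ₂ cos Δλ = (0.9387)(0.6677) + (0.3449)(0.7445)(-0.8080) = 0.41927,
so c = arccos(0.41927) = 1.13816 rad.
Distance = R·c = 3389.5 × 1.1382 ≈ 3858 km.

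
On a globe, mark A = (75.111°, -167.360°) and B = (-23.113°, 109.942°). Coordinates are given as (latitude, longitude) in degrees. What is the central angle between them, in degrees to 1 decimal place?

110.4°

Let φ₁ = 1.3109 rad, φ₂ = -0.4034 rad, and Δλ = -1.4434 rad.
Haversine: a = sin²(Δφ/2) + cos φ₁ cos φ₂ sin²(Δλ/2) = 0.5715 + (0.2569)(0.9197)(0.4365) = 0.67466.
Central angle c = 2·arcsin(√a) = 1.92765 rad.
So the angular separation is 110.4°.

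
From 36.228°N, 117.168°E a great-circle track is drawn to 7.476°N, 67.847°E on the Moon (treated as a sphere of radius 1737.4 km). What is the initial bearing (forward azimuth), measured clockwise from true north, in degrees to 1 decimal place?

249.8°

With φ₁ = 0.6323, φ₂ = 0.1305, Δλ = -0.8608 rad, the forward-azimuth formula gives
θ = atan2( sin Δλ cos φ₂ , cos φ₁ sin φ₂ − sin φ₁ cos φ₂ cos Δλ ) = atan2(-0.7519, -0.2770) = -110.22°.
Adding 360° brings this into [0°, 360°): 249.8°.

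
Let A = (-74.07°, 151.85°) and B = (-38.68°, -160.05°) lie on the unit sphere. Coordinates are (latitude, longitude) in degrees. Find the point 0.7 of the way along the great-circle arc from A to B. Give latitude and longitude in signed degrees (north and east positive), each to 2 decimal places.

-50.52°, -166.06°

The central angle between A and B is δ = 0.7317 rad.
With f = 0.7, the slerp weights are sin((1−f)δ)/sin δ = 0.3259 and sin(fδ)/sin δ = 0.7335.
Weighted sum of the unit vectors: (0.3259)·(-0.2420,0.1295,-0.9616) + (0.7335)·(-0.7338,-0.2664,-0.6250) = (-0.6171, -0.1532, -0.7718).
Converting back: φ = atan2(z, √(x²+y²)) = -50.52°, λ = atan2(y, x) = -166.06°.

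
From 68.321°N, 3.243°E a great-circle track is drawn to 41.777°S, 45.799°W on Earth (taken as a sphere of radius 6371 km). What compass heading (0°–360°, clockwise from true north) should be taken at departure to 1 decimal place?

218.8°

Δλ = -49.042° = -0.8559 rad.
y = sin Δλ · cos φ₂ = (-0.7552)(0.7457) = -0.5632
x = cos φ₁ sin φ₂ − sin φ₁ cos φ₂ cos Δλ = (0.3694)(-0.6662) − (0.9293)(0.7457)(0.6555) = -0.7004
θ = atan2(y, x) = -141.20°; adding 360° gives 218.8°.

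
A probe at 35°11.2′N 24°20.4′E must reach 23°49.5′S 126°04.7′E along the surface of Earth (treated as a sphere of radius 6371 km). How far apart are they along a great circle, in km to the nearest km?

12525 km

With latitudes φ₁ = 35.187°, φ₂ = -23.825° and longitude difference Δλ = 101.738°:
cos c = sin φ₁ sin φ₂ + cos φ₁ cos φ₂ cos Δλ = (0.5762)(-0.4039) + (0.8173)(0.9148)(-0.2034) = -0.38487,
so c = arccos(-0.38487) = 1.96586 rad.
Distance = R·c = 6371 × 1.9659 ≈ 12525 km.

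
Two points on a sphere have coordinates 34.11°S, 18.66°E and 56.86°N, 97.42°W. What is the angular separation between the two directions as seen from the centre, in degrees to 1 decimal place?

132.0°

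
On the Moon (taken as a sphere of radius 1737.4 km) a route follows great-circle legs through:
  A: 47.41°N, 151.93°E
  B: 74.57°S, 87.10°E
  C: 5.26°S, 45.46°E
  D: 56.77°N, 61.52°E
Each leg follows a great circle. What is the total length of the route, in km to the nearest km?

Leg A→B: central angle 2.2563 rad, distance 3920.2 km.
Leg B→C: central angle 1.2804 rad, distance 2224.5 km.
Leg C→D: central angle 1.1066 rad, distance 1922.6 km.
Total: 3920.2 + 2224.5 + 1922.6 ≈ 8067 km.

8067 km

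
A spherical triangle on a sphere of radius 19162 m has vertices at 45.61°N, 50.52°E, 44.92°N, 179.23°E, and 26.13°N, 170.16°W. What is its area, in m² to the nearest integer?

13125696 m²

Side lengths (central angles): a = 0.3602, b = 1.7331, c = 1.3747 rad; semiperimeter s = 1.7340.
By l'Huilier's theorem, tan(E/4) = √[tan(s/2) tan((s−a)/2) tan((s−b)/2) tan((s−c)/2)], giving spherical excess E = 0.0357 rad.
Area = E·R² = 0.0357 × (19162)² ≈ 13125696 m².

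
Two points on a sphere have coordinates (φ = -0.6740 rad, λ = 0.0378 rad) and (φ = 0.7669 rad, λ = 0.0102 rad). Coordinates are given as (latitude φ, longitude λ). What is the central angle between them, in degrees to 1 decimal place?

In radians: φ₁ = -0.6740, φ₂ = 0.7669, Δλ = -1.581° = -0.0276 rad.
cos c = sin φ₁ sin φ₂ + cos φ₁ cos φ₂ cos Δλ = (-0.6241)(0.6939) + (0.7813)(0.7201)(0.9996) = 0.12932,
so c = arccos(0.12932) = 1.44112 rad.
So the angular separation is 82.6°.

82.6°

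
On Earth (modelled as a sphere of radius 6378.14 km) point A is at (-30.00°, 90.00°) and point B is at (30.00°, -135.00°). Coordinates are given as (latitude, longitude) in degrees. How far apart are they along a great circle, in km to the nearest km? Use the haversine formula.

15728 km

Let φ₁ = -0.5236 rad, φ₂ = 0.5236 rad, and Δλ = 2.3562 rad.
Haversine: a = sin²(Δφ/2) + cos φ₁ cos φ₂ sin²(Δλ/2) = 0.2500 + (0.8660)(0.8660)(0.8536) = 0.89017.
Central angle c = 2·arcsin(√a) = 2.46599 rad.
Distance = R·c = 6378.14 × 2.4660 ≈ 15728 km.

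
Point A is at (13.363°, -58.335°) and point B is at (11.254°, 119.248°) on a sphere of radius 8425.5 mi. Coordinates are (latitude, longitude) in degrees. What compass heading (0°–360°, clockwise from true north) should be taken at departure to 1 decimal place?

With φ₁ = 0.2332, φ₂ = 0.1964, Δλ = 3.0994 rad, the forward-azimuth formula gives
θ = atan2( sin Δλ cos φ₂ , cos φ₁ sin φ₂ − sin φ₁ cos φ₂ cos Δλ ) = atan2(0.0414, 0.4163) = 5.67°.
So the initial bearing is 5.7°.

5.7°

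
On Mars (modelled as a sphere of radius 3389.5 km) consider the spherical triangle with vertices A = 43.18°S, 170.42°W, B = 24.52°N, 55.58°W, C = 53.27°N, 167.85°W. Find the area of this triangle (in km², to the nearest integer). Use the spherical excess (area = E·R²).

24527855 km²

Side lengths (central angles): a = 1.4440, b = 1.6838, c = 2.1684 rad; semiperimeter s = 2.6481.
By l'Huilier's theorem, tan(E/4) = √[tan(s/2) tan((s−a)/2) tan((s−b)/2) tan((s−c)/2)], giving spherical excess E = 2.1350 rad.
Area = E·R² = 2.1350 × (3389.5)² ≈ 24527855 km².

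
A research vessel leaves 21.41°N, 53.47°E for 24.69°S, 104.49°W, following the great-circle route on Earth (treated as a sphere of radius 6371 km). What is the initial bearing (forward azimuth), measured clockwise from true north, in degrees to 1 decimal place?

256.6°

With φ₁ = 0.3737, φ₂ = -0.4309, Δλ = -2.7569 rad, the forward-azimuth formula gives
θ = atan2( sin Δλ cos φ₂ , cos φ₁ sin φ₂ − sin φ₁ cos φ₂ cos Δλ ) = atan2(-0.3409, -0.0815) = -103.44°.
Adding 360° brings this into [0°, 360°): 256.6°.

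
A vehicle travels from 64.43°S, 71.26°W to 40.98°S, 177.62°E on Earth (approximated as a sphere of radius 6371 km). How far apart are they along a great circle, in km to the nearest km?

6860 km

With latitudes φ₁ = -64.430°, φ₂ = -40.980° and longitude difference Δλ = -111.120°:
cos c = sin φ₁ sin φ₂ + cos φ₁ cos φ₂ cos Δλ = (-0.9021)(-0.6558) + (0.4316)(0.7549)(-0.3603) = 0.47416,
so c = arccos(0.47416) = 1.07679 rad.
Distance = R·c = 6371 × 1.0768 ≈ 6860 km.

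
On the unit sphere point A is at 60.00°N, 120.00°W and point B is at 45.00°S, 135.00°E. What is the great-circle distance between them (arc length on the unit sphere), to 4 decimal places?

Let φ₁ = 1.0472 rad, φ₂ = -0.7854 rad, and Δλ = -1.8326 rad.
cos c = sin φ₁ sin φ₂ + cos φ₁ cos φ₂ cos Δλ = (0.8660)(-0.7071) + (0.5000)(0.7071)(-0.2588) = -0.70388,
so c = arccos(-0.70388) = 2.35164 rad.
On the unit sphere the arc length equals the central angle: 2.3516.

2.3516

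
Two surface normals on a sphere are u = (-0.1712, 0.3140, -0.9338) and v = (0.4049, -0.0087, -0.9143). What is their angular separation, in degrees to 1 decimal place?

38.6°

u·v = 0.7817; |u| = 0.9999, |v| = 1.0000.
cos θ = (u·v)/(|u||v|) = 0.7818, so θ = 38.6°.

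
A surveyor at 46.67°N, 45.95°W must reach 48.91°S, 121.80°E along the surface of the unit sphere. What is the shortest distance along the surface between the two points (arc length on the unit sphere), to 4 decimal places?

2.9929

With latitudes φ₁ = 46.670°, φ₂ = -48.910° and longitude difference Δλ = 167.750°:
cos c = sin φ₁ sin φ₂ + cos φ₁ cos φ₂ cos Δλ = (0.7274)(-0.7537) + (0.6862)(0.6572)(-0.9772) = -0.98897,
so c = arccos(-0.98897) = 2.99291 rad.
On the unit sphere the arc length equals the central angle: 2.9929.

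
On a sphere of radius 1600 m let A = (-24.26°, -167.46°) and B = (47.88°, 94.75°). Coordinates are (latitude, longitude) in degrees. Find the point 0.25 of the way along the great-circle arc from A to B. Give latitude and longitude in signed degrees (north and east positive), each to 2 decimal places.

Central angle δ = 1.9689 rad. Interpolating on the sphere with fraction f = 0.25:
P = [sin((1−f)δ)·A + sin(fδ)·B] / sin δ = 1.0800·A + 0.5127·B in Cartesian coordinates,
giving P = (-0.9896, 0.1289, -0.0635), i.e. latitude -3.64°, longitude 172.58°.

-3.64°, 172.58°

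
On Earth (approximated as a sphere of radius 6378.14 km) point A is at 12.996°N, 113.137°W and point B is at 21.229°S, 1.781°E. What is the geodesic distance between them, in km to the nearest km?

13097 km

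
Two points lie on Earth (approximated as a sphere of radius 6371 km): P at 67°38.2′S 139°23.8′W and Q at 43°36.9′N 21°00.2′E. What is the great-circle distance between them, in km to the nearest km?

17104 km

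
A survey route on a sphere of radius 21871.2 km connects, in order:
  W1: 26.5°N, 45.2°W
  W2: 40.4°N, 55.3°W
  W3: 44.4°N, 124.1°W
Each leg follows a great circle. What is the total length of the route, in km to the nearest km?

Leg W1→W2: central angle 0.2832 rad, distance 6194.8 km.
Leg W2→W3: central angle 0.8629 rad, distance 18873.0 km.
Total: 6194.8 + 18873.0 ≈ 25068 km.

25068 km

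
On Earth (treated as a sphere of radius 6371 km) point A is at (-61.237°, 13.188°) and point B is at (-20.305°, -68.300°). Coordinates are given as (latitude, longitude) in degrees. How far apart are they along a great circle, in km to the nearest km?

7586 km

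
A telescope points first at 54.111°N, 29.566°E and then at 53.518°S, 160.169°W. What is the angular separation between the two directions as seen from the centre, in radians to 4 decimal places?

3.0408 rad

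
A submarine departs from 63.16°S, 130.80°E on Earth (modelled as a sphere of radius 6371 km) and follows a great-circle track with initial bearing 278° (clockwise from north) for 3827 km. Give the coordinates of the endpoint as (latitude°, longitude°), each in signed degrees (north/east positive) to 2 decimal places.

-44.47°, 79.14°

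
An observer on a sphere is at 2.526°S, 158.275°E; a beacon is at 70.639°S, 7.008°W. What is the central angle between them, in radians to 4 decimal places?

1.8533 rad

Let φ₁ = -0.0441 rad, φ₂ = -1.2329 rad, and Δλ = -2.8847 rad.
Haversine: a = sin²(Δφ/2) + cos φ₁ cos φ₂ sin²(Δλ/2) = 0.3136 + (0.9990)(0.3315)(0.9836) = 0.63938.
Central angle c = 2·arcsin(√a) = 1.85329 rad.
So the angular separation is 1.8533 rad.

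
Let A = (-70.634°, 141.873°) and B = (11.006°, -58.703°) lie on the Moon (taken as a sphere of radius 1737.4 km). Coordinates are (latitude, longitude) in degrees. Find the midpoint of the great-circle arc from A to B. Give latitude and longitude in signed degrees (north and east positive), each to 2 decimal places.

-47.85°, -68.55°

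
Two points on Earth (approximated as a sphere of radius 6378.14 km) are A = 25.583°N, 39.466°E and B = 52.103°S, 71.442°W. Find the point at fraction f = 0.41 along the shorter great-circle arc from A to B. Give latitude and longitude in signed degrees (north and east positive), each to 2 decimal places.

Central angle δ = 2.1394 rad. Interpolating on the sphere with fraction f = 0.41:
P = [sin((1−f)δ)·A + sin(fδ)·B] / sin δ = 1.1307·A + 0.9125·B in Cartesian coordinates,
giving P = (0.9657, 0.1169, -0.2318), i.e. latitude -13.40°, longitude 6.90°.

-13.40°, 6.90°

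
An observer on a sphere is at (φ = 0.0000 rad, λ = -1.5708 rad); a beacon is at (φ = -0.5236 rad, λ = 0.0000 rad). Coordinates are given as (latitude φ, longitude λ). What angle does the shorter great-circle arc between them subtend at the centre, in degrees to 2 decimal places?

90.00°

Let φ₁ = 0.0000 rad, φ₂ = -0.5236 rad, and Δλ = 1.5708 rad.
Haversine: a = sin²(Δφ/2) + cos φ₁ cos φ₂ sin²(Δλ/2) = 0.0670 + (1.0000)(0.8660)(0.5000) = 0.50000.
Central angle c = 2·arcsin(√a) = 1.57080 rad.
So the angular separation is 90.00°.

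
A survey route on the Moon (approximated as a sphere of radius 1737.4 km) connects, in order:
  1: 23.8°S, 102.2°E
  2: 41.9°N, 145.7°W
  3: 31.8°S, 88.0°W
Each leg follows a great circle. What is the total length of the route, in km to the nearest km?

6444 km

Leg 1→2: central angle 2.1244 rad, distance 3690.8 km.
Leg 2→3: central angle 1.5847 rad, distance 2753.2 km.
Total: 3690.8 + 2753.2 ≈ 6444 km.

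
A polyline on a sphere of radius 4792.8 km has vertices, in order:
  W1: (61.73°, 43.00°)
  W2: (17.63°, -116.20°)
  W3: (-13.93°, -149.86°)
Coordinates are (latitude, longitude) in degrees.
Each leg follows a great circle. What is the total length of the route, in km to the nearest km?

Leg W1→W2: central angle 1.7266 rad, distance 8275.5 km.
Leg W2→W3: central angle 0.7996 rad, distance 3832.2 km.
Total: 8275.5 + 3832.2 ≈ 12108 km.

12108 km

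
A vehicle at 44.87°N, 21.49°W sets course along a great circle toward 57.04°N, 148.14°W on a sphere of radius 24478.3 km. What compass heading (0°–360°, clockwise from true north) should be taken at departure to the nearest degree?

332°

Δλ = -126.650° = -2.2105 rad.
y = sin Δλ · cos φ₂ = (-0.8023)(0.5441) = -0.4365
x = cos φ₁ sin φ₂ − sin φ₁ cos φ₂ cos Δλ = (0.7087)(0.8391) − (0.7055)(0.5441)(-0.5969) = 0.8238
θ = atan2(y, x) = -27.92°; adding 360° gives 332°.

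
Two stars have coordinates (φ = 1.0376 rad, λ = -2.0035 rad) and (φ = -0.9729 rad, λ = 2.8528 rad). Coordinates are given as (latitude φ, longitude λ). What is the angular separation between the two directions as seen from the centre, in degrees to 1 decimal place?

Let φ₁ = 1.0376 rad, φ₂ = -0.9729 rad, and Δλ = -1.4269 rad.
Haversine: a = sin²(Δφ/2) + cos φ₁ cos φ₂ sin²(Δλ/2) = 0.7128 + (0.5083)(0.5629)(0.4283) = 0.83538.
Central angle c = 2·arcsin(√a) = 2.30602 rad.
So the angular separation is 132.1°.

132.1°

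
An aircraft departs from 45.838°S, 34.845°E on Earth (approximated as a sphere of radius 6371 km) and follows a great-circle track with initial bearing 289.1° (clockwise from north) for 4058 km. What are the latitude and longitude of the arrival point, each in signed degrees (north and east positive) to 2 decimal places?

Angular distance δ = d/R = 4058/6371 = 0.63695 rad; initial bearing θ = 5.0457 rad.
sin φ₂ = sin φ₁ cos δ + cos φ₁ sin δ cos θ = (-0.7174)(0.8039) + (0.6967)(0.5947)(0.3272) = -0.4411, so φ₂ = -26.18°.
Δλ = atan2(sin θ sin δ cos φ₁, cos δ − sin φ₁ sin φ₂) = atan2(-0.3915, 0.4875) = -38.772°.
λ₂ = 34.845° − 38.772° = -3.93°.

-26.18°, -3.93°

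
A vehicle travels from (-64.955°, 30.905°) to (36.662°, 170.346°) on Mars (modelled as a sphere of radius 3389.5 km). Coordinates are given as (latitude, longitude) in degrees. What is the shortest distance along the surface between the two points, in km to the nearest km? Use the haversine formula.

8461 km

In radians: φ₁ = -1.1337, φ₂ = 0.6399, Δλ = 139.441° = 2.4337 rad.
Haversine: a = sin²(Δφ/2) + cos φ₁ cos φ₂ sin²(Δλ/2) = 0.6007 + (0.4233)(0.8022)(0.8799) = 0.89947.
Central angle c = 2·arcsin(√a) = 2.49634 rad.
Distance = R·c = 3389.5 × 2.4963 ≈ 8461 km.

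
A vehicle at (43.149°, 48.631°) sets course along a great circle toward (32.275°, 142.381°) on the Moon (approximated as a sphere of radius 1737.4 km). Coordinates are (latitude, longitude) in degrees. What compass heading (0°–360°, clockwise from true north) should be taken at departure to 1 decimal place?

63.1°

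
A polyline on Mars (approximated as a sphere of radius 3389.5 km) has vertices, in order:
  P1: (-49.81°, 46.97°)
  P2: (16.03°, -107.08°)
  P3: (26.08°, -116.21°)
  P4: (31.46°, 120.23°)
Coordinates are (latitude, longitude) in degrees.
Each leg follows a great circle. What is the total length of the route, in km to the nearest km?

15061 km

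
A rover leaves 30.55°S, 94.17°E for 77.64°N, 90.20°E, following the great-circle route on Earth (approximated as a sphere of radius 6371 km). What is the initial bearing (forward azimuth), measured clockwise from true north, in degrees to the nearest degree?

359°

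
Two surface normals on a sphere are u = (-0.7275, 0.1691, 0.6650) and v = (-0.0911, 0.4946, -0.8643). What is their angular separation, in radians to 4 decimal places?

u·v = -0.4248; |u| = 1.0000, |v| = 1.0000.
cos θ = (u·v)/(|u||v|) = -0.4248, so θ = 2.0096 rad.

2.0096 rad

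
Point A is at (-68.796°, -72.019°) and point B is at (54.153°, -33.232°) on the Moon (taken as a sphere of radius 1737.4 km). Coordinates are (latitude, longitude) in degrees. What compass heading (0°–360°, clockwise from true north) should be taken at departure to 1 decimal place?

27.0°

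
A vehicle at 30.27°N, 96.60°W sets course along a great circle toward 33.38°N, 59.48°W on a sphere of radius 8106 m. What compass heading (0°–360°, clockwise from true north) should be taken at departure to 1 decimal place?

With φ₁ = 0.5283, φ₂ = 0.5826, Δλ = 0.6479 rad, the forward-azimuth formula gives
θ = atan2( sin Δλ cos φ₂ , cos φ₁ sin φ₂ − sin φ₁ cos φ₂ cos Δλ ) = atan2(0.5039, 0.1395) = 74.52°.
So the initial bearing is 74.5°.

74.5°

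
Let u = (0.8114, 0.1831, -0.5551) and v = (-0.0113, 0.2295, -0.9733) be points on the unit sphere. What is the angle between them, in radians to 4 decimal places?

u·v = 0.5731; |u| = 1.0000, |v| = 1.0001.
cos θ = (u·v)/(|u||v|) = 0.5731, so θ = 0.9605 rad.

0.9605 rad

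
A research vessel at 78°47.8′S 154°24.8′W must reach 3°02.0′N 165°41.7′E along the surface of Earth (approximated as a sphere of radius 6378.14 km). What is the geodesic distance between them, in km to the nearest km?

In radians: φ₁ = -1.3753, φ₂ = 0.0529, Δλ = -39.892° = -0.6962 rad.
cos c = sin φ₁ sin φ₂ + cos φ₁ cos φ₂ cos Δλ = (-0.9809)(0.0529) + (0.1943)(0.9986)(0.7673) = 0.09695,
so c = arccos(0.09695) = 1.47369 rad.
Distance = R·c = 6378.14 × 1.4737 ≈ 9399 km.

9399 km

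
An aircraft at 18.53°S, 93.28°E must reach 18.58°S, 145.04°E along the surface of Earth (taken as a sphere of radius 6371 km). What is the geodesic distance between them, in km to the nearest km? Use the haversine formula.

5436 km

In radians: φ₁ = -0.3234, φ₂ = -0.3243, Δλ = 51.760° = 0.9034 rad.
Haversine: a = sin²(Δφ/2) + cos φ₁ cos φ₂ sin²(Δλ/2) = 0.0000 + (0.9482)(0.9479)(0.1905) = 0.17123.
Central angle c = 2·arcsin(√a) = 0.85325 rad.
Distance = R·c = 6371 × 0.8532 ≈ 5436 km.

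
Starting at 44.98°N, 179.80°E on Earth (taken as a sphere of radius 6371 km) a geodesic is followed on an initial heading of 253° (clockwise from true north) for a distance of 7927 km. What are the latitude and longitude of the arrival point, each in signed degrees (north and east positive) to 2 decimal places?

1.77°, 114.82°

Angular distance δ = d/R = 7927/6371 = 1.24423 rad; initial bearing θ = 4.4157 rad.
sin φ₂ = sin φ₁ cos δ + cos φ₁ sin δ cos θ = (0.7069)(0.3208) + (0.7074)(0.9471)(-0.2924) = 0.0309, so φ₂ = 1.77°.
Δλ = atan2(sin θ sin δ cos φ₁, cos δ − sin φ₁ sin φ₂) = atan2(-0.6407, 0.2990) = -64.985°.
λ₂ = 179.800° − 64.985° = 114.82°.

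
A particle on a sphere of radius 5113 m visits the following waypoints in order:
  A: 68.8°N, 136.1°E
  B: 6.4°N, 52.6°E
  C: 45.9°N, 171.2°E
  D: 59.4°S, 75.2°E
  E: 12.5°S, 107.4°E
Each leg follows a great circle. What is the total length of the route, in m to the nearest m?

33000 m

Leg A→B: central angle 1.4257 rad, distance 7289.5 m.
Leg B→C: central angle 1.8245 rad, distance 9328.7 m.
Leg C→D: central angle 2.2852 rad, distance 11684.1 m.
Leg D→E: central angle 0.9187 rad, distance 4697.4 m.
Total: 7289.5 + 9328.7 + 11684.1 + 4697.4 ≈ 33000 m.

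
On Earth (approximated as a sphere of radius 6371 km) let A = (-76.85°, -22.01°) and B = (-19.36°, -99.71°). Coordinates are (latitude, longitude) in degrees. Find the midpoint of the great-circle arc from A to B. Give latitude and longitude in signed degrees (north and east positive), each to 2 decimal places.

-52.09°, -87.08°

The central angle between A and B is δ = 1.1934 rad.
With f = 0.5, the slerp weights are sin((1−f)δ)/sin δ = 0.6044 and sin(fδ)/sin δ = 0.6044.
Weighted sum of the unit vectors: (0.6044)·(0.2109,-0.0853,-0.9738) + (0.6044)·(-0.1591,-0.9299,-0.3315) = (0.0313, -0.6136, -0.7890).
Converting back: φ = atan2(z, √(x²+y²)) = -52.09°, λ = atan2(y, x) = -87.08°.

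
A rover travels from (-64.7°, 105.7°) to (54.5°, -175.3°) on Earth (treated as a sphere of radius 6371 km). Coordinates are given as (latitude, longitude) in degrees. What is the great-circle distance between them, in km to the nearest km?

With latitudes φ₁ = -64.700°, φ₂ = 54.500° and longitude difference Δλ = 79.000°:
cos c = sin φ₁ sin φ₂ + cos φ₁ cos φ₂ cos Δλ = (-0.9041)(0.8141) + (0.4274)(0.5807)(0.1908) = -0.68867,
so c = arccos(-0.68867) = 2.33046 rad.
Distance = R·c = 6371 × 2.3305 ≈ 14847 km.

14847 km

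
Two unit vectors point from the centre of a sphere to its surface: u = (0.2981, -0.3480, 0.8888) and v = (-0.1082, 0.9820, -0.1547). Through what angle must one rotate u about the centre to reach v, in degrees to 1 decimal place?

120.8°

u·v = -0.5115; |u| = 1.0000, |v| = 1.0000.
cos θ = (u·v)/(|u||v|) = -0.5115, so θ = 120.8°.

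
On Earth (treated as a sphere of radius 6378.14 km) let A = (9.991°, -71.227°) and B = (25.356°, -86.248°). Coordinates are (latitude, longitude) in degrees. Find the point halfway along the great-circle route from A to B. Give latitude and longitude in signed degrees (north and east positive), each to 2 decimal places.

17.82°, -78.41°

The central angle between A and B is δ = 0.3658 rad.
With f = 0.5, the slerp weights are sin((1−f)δ)/sin δ = 0.5085 and sin(fδ)/sin δ = 0.5085.
Weighted sum of the unit vectors: (0.5085)·(0.3169,-0.9324,0.1735) + (0.5085)·(0.0591,-0.9017,0.4282) = (0.1912, -0.9326, 0.3060).
Converting back: φ = atan2(z, √(x²+y²)) = 17.82°, λ = atan2(y, x) = -78.41°.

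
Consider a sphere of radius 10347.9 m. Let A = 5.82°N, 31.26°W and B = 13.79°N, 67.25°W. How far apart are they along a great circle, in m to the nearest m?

With latitudes φ₁ = 5.820°, φ₂ = 13.790° and longitude difference Δλ = -35.990°:
cos c = sin φ₁ sin φ₂ + cos φ₁ cos φ₂ cos Δλ = (0.1014)(0.2384) + (0.9948)(0.9712)(0.8091) = 0.80592,
so c = arccos(0.80592) = 0.63357 rad.
Distance = R·c = 10347.9 × 0.6336 ≈ 6556 m.

6556 m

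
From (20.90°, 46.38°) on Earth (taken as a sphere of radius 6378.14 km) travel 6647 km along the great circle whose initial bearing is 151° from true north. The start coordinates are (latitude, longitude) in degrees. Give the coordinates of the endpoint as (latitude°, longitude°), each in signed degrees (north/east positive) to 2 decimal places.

Angular distance δ = d/R = 6647/6378.14 = 1.04215 rad; initial bearing θ = 2.6354 rad.
sin φ₂ = sin φ₁ cos δ + cos φ₁ sin δ cos θ = (0.3567)(0.5044) + (0.9342)(0.8635)(-0.8746) = -0.5256, so φ₂ = -31.71°.
Δλ = atan2(sin θ sin δ cos φ₁, cos δ − sin φ₁ sin φ₂) = atan2(0.3911, 0.6919) = 29.478°.
λ₂ = 46.380° + 29.478° = 75.86°.

-31.71°, 75.86°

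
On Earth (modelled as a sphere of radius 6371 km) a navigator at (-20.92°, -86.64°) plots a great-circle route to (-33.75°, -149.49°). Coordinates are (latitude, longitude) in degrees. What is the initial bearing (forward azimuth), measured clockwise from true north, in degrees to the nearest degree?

243°

Δλ = -62.850° = -1.0969 rad.
y = sin Δλ · cos φ₂ = (-0.8898)(0.8315) = -0.7399
x = cos φ₁ sin φ₂ − sin φ₁ cos φ₂ cos Δλ = (0.9341)(-0.5556) − (-0.3571)(0.8315)(0.4563) = -0.3835
θ = atan2(y, x) = -117.40°; adding 360° gives 243°.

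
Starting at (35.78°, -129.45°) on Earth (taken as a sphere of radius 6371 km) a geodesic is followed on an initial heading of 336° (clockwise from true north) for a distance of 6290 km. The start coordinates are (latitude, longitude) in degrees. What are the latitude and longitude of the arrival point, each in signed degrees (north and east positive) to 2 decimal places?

70.16°, 140.76°

Angular distance δ = d/R = 6290/6371 = 0.98729 rad; initial bearing θ = 5.8643 rad.
sin φ₂ = sin φ₁ cos δ + cos φ₁ sin δ cos θ = (0.5847)(0.5510) + (0.8113)(0.8345)(0.9135) = 0.9406, so φ₂ = 70.16°.
Δλ = atan2(sin θ sin δ cos φ₁, cos δ − sin φ₁ sin φ₂) = atan2(-0.2754, 0.0010) = -89.793°.
λ₂ = -129.450° − 89.793° = -219.24° → 140.76° after wrapping to (−180°, 180°].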